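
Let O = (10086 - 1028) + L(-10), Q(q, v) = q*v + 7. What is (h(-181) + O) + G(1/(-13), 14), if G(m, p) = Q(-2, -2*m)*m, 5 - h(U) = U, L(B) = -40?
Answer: 1555389/169 ≈ 9203.5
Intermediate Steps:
Q(q, v) = 7 + q*v
h(U) = 5 - U
O = 9018 (O = (10086 - 1028) - 40 = 9058 - 40 = 9018)
G(m, p) = m*(7 + 4*m) (G(m, p) = (7 - (-4)*m)*m = (7 + 4*m)*m = m*(7 + 4*m))
(h(-181) + O) + G(1/(-13), 14) = ((5 - 1*(-181)) + 9018) + (7 + 4/(-13))/(-13) = ((5 + 181) + 9018) - (7 + 4*(-1/13))/13 = (186 + 9018) - (7 - 4/13)/13 = 9204 - 1/13*87/13 = 9204 - 87/169 = 1555389/169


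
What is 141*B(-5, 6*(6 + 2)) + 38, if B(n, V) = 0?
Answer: 38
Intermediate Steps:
141*B(-5, 6*(6 + 2)) + 38 = 141*0 + 38 = 0 + 38 = 38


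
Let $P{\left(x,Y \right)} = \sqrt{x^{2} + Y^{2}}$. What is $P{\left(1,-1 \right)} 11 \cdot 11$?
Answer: $121 \sqrt{2} \approx 171.12$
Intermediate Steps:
$P{\left(x,Y \right)} = \sqrt{Y^{2} + x^{2}}$
$P{\left(1,-1 \right)} 11 \cdot 11 = \sqrt{\left(-1\right)^{2} + 1^{2}} \cdot 11 \cdot 11 = \sqrt{1 + 1} \cdot 11 \cdot 11 = \sqrt{2} \cdot 11 \cdot 11 = 11 \sqrt{2} \cdot 11 = 121 \sqrt{2}$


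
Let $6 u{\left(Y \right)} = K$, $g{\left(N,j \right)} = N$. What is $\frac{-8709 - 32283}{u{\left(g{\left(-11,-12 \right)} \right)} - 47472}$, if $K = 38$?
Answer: $\frac{122976}{142397} \approx 0.86361$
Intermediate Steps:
$u{\left(Y \right)} = \frac{19}{3}$ ($u{\left(Y \right)} = \frac{1}{6} \cdot 38 = \frac{19}{3}$)
$\frac{-8709 - 32283}{u{\left(g{\left(-11,-12 \right)} \right)} - 47472} = \frac{-8709 - 32283}{\frac{19}{3} - 47472} = - \frac{40992}{- \frac{142397}{3}} = \left(-40992\right) \left(- \frac{3}{142397}\right) = \frac{122976}{142397}$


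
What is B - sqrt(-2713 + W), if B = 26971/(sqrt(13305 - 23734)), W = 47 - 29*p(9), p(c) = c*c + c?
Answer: I*(-26971*sqrt(10429) - 20858*sqrt(1319))/10429 ≈ -336.74*I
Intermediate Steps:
p(c) = c + c**2 (p(c) = c**2 + c = c + c**2)
W = -2563 (W = 47 - 261*(1 + 9) = 47 - 261*10 = 47 - 29*90 = 47 - 2610 = -2563)
B = -26971*I*sqrt(10429)/10429 (B = 26971/(sqrt(-10429)) = 26971/((I*sqrt(10429))) = 26971*(-I*sqrt(10429)/10429) = -26971*I*sqrt(10429)/10429 ≈ -264.1*I)
B - sqrt(-2713 + W) = -26971*I*sqrt(10429)/10429 - sqrt(-2713 - 2563) = -26971*I*sqrt(10429)/10429 - sqrt(-5276) = -26971*I*sqrt(10429)/10429 - 2*I*sqrt(1319) = -2*I*sqrt(1319) - 26971*I*sqrt(10429)/10429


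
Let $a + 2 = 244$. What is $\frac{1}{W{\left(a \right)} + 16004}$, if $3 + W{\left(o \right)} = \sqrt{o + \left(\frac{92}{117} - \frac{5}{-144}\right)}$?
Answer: $\frac{29953872}{479291451311} - \frac{12 \sqrt{5909293}}{479291451311} \approx 6.2435 \cdot 10^{-5}$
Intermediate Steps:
$a = 242$ ($a = -2 + 244 = 242$)
$W{\left(o \right)} = -3 + \sqrt{\frac{1537}{1872} + o}$ ($W{\left(o \right)} = -3 + \sqrt{o + \left(\frac{92}{117} - \frac{5}{-144}\right)} = -3 + \sqrt{o + \left(92 \cdot \frac{1}{117} - - \frac{5}{144}\right)} = -3 + \sqrt{o + \left(\frac{92}{117} + \frac{5}{144}\right)} = -3 + \sqrt{o + \frac{1537}{1872}} = -3 + \sqrt{\frac{1537}{1872} + o}$)
$\frac{1}{W{\left(a \right)} + 16004} = \frac{1}{\left(-3 + \frac{\sqrt{19981 + 24336 \cdot 242}}{156}\right) + 16004} = \frac{1}{\left(-3 + \frac{\sqrt{19981 + 5889312}}{156}\right) + 16004} = \frac{1}{\left(-3 + \frac{\sqrt{5909293}}{156}\right) + 16004} = \frac{1}{16001 + \frac{\sqrt{5909293}}{156}}$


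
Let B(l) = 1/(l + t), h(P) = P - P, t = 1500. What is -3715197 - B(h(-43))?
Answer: -5572795501/1500 ≈ -3.7152e+6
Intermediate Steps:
h(P) = 0
B(l) = 1/(1500 + l) (B(l) = 1/(l + 1500) = 1/(1500 + l))
-3715197 - B(h(-43)) = -3715197 - 1/(1500 + 0) = -3715197 - 1/1500 = -5572795501/1500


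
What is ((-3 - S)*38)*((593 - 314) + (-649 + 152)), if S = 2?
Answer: 41420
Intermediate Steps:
((-3 - S)*38)*((593 - 314) + (-649 + 152)) = ((-3 - 1*2)*38)*((593 - 314) + (-649 + 152)) = ((-3 - 2)*38)*(279 - 497) = -5*38*(-218) = -190*(-218) = 41420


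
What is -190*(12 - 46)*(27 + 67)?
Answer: 607240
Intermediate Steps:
-190*(12 - 46)*(27 + 67) = -(-6460)*94 = -190*(-3196) = 607240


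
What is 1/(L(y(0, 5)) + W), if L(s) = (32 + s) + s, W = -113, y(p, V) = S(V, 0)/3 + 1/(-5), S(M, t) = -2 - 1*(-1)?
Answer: -15/1231 ≈ -0.012185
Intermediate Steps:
S(M, t) = -1 (S(M, t) = -2 + 1 = -1)
y(p, V) = -8/15 (y(p, V) = -1/3 + 1/(-5) = -1*⅓ + 1*(-⅕) = -⅓ - ⅕ = -8/15)
L(s) = 32 + 2*s
1/(L(y(0, 5)) + W) = 1/((32 + 2*(-8/15)) - 113) = 1/((32 - 16/15) - 113) = 1/(464/15 - 113) = 1/(-1231/15) = -15/1231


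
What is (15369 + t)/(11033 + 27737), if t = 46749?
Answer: 31059/19385 ≈ 1.6022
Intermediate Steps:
(15369 + t)/(11033 + 27737) = (15369 + 46749)/(11033 + 27737) = 62118/38770 = 62118*(1/38770) = 31059/19385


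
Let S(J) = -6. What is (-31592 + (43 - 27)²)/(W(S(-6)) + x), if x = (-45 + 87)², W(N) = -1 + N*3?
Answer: -31336/1745 ≈ -17.958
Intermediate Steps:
W(N) = -1 + 3*N
x = 1764 (x = 42² = 1764)
(-31592 + (43 - 27)²)/(W(S(-6)) + x) = (-31592 + (43 - 27)²)/((-1 + 3*(-6)) + 1764) = (-31592 + 16²)/((-1 - 18) + 1764) = (-31592 + 256)/(-19 + 1764) = -31336/1745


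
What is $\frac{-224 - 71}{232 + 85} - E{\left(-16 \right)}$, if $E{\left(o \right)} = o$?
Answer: $\frac{4777}{317} \approx 15.069$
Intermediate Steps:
$\frac{-224 - 71}{232 + 85} - E{\left(-16 \right)} = \frac{-224 - 71}{232 + 85} - -16 = - \frac{295}{317} + 16 = \frac{4777}{317}$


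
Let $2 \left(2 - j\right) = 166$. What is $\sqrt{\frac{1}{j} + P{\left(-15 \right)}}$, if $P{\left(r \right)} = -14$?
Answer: $\frac{i \sqrt{1135}}{9} \approx 3.7433 i$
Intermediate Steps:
$j = -81$ ($j = 2 - 83 = -81$)
$\sqrt{\frac{1}{j} + P{\left(-15 \right)}} = \sqrt{\frac{1}{-81} - 14} = \sqrt{- \frac{1}{81} - 14} = \sqrt{- \frac{1135}{81}} = \frac{i \sqrt{1135}}{9}$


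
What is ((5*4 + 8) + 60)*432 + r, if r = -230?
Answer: 37786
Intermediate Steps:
((5*4 + 8) + 60)*432 + r = ((5*4 + 8) + 60)*432 - 230 = ((20 + 8) + 60)*432 - 230 = (28 + 60)*432 - 230 = 88*432 - 230 = 38016 - 230 = 37786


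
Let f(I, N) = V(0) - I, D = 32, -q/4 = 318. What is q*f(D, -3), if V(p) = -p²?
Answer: 40704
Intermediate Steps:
q = -1272 (q = -4*318 = -1272)
f(I, N) = -I (f(I, N) = -1*0² - I = -1*0 - I = 0 - I = -I)
q*f(D, -3) = -(-1272)*32 = -1272*(-32) = 40704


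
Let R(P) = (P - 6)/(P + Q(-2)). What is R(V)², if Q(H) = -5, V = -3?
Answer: 81/64 ≈ 1.2656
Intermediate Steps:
R(P) = (-6 + P)/(-5 + P) (R(P) = (P - 6)/(P - 5) = (-6 + P)/(-5 + P))
R(V)² = ((-6 - 3)/(-5 - 3))² = (-9/(-8))² = (-⅛*(-9))² = (9/8)² = 81/64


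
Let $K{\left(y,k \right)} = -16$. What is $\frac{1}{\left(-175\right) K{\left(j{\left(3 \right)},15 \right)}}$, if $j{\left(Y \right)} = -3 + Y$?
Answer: $\frac{1}{2800} \approx 0.00035714$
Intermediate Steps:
$\frac{1}{\left(-175\right) K{\left(j{\left(3 \right)},15 \right)}} = \frac{1}{\left(-175\right) \left(-16\right)} = \frac{1}{2800}$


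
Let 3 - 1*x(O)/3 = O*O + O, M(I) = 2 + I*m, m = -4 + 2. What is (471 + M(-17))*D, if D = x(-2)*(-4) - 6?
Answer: -9126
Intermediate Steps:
m = -2
M(I) = 2 - 2*I (M(I) = 2 + I*(-2) = 2 - 2*I)
x(O) = 9 - 3*O - 3*O**2 (x(O) = 9 - 3*(O*O + O) = 9 - 3*(O**2 + O) = 9 - 3*(O + O**2) = 9 + (-3*O - 3*O**2) = 9 - 3*O - 3*O**2)
D = -18 (D = (9 - 3*(-2) - 3*(-2)**2)*(-4) - 6 = (9 + 6 - 3*4)*(-4) - 6 = (9 + 6 - 12)*(-4) - 6 = 3*(-4) - 6 = -12 - 6 = -18)
(471 + M(-17))*D = (471 + (2 - 2*(-17)))*(-18) = (471 + (2 + 34))*(-18) = (471 + 36)*(-18) = 507*(-18) = -9126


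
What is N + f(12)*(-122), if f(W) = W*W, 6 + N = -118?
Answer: -17692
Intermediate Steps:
N = -124 (N = -6 - 118 = -124)
f(W) = W²
N + f(12)*(-122) = -124 + 12²*(-122) = -124 + 144*(-122) = -124 - 17568 = -17692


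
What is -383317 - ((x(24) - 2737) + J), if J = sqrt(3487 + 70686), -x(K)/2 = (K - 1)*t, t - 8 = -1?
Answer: -380258 - 11*sqrt(613) ≈ -3.8053e+5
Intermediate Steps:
t = 7 (t = 8 - 1 = 7)
x(K) = 14 - 14*K (x(K) = -2*(K - 1)*7 = -2*(-1 + K)*7 = -2*(-7 + 7*K) = 14 - 14*K)
J = 11*sqrt(613) (J = sqrt(74173) = 11*sqrt(613) ≈ 272.35)
-383317 - ((x(24) - 2737) + J) = -383317 - (((14 - 14*24) - 2737) + 11*sqrt(613)) = -383317 - (((14 - 336) - 2737) + 11*sqrt(613)) = -383317 - ((-322 - 2737) + 11*sqrt(613)) = -383317 - (-3059 + 11*sqrt(613)) = -383317 + (3059 - 11*sqrt(613)) = -380258 - 11*sqrt(613)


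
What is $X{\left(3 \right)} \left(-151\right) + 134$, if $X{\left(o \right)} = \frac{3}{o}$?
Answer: $-17$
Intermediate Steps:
$X{\left(3 \right)} \left(-151\right) + 134 = \frac{3}{3} \left(-151\right) + 134 = 3 \cdot \frac{1}{3} \left(-151\right) + 134 = 1 \left(-151\right) + 134 = -151 + 134 = -17$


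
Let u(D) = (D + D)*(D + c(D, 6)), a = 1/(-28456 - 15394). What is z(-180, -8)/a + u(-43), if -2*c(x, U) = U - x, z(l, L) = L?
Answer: 356605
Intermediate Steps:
c(x, U) = x/2 - U/2 (c(x, U) = -(U - x)/2 = x/2 - U/2)
a = -1/43850 (a = 1/(-43850) = -1/43850 ≈ -2.2805e-5)
u(D) = 2*D*(-3 + 3*D/2) (u(D) = (D + D)*(D + (D/2 - ½*6)) = (2*D)*(D + (D/2 - 3)) = (2*D)*(D + (-3 + D/2)) = (2*D)*(-3 + 3*D/2) = 2*D*(-3 + 3*D/2))
z(-180, -8)/a + u(-43) = -8/(-1/43850) + 3*(-43)*(-2 - 43) = -8*(-43850) + 3*(-43)*(-45) = 350800 + 5805 = 356605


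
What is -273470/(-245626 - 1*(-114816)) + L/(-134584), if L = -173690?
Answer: 2976253769/880246652 ≈ 3.3812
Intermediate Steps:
-273470/(-245626 - 1*(-114816)) + L/(-134584) = -273470/(-245626 - 1*(-114816)) - 173690/(-134584) = -273470/(-245626 + 114816) - 173690*(-1/134584) = -273470/(-130810) + 86845/67292 = -273470*(-1/130810) + 86845/67292 = 27347/13081 + 86845/67292 = 2976253769/880246652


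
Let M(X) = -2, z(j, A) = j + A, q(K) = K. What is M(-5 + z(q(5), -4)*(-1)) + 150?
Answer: 148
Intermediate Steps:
z(j, A) = A + j
M(-5 + z(q(5), -4)*(-1)) + 150 = -2 + 150 = 148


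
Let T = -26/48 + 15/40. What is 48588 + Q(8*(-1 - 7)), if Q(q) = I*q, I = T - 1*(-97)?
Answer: 127172/3 ≈ 42391.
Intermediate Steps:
T = -⅙ (T = -26*1/48 + 15*(1/40) = -13/24 + 3/8 = -⅙ ≈ -0.16667)
I = 581/6 (I = -⅙ - 1*(-97) = -⅙ + 97 = 581/6 ≈ 96.833)
Q(q) = 581*q/6
48588 + Q(8*(-1 - 7)) = 48588 + 581*(8*(-1 - 7))/6 = 48588 + 581*(8*(-8))/6 = 48588 + (581/6)*(-64) = 48588 - 18592/3 = 127172/3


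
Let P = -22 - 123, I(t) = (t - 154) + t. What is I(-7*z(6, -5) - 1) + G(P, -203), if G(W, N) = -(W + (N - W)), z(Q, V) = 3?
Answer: 5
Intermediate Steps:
I(t) = -154 + 2*t (I(t) = (-154 + t) + t = -154 + 2*t)
P = -145
G(W, N) = -N
I(-7*z(6, -5) - 1) + G(P, -203) = (-154 + 2*(-7*3 - 1)) - 1*(-203) = (-154 + 2*(-21 - 1)) + 203 = (-154 + 2*(-22)) + 203 = (-154 - 44) + 203 = -198 + 203 = 5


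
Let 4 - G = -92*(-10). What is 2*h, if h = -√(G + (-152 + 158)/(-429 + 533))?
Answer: -I*√619177/13 ≈ -60.529*I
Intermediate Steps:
G = -916 (G = 4 - (-92)*(-10) = 4 - 1*920 = 4 - 920 = -916)
h = -I*√619177/26 (h = -√(-916 + (-152 + 158)/(-429 + 533)) = -√(-916 + 6/104) = -√(-916 + 6*(1/104)) = -√(-916 + 3/52) = -√(-47629/52) = -I*√619177/26 ≈ -30.265*I)
2*h = 2*(-I*√619177/26) = -I*√619177/13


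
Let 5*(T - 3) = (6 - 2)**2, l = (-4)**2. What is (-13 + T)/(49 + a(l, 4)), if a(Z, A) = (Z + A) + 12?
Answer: -34/405 ≈ -0.083951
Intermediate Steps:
l = 16
a(Z, A) = 12 + A + Z (a(Z, A) = (A + Z) + 12 = 12 + A + Z)
T = 31/5 (T = 3 + (6 - 2)**2/5 = 3 + (1/5)*4**2 = 3 + (1/5)*16 = 3 + 16/5 = 31/5 ≈ 6.2000)
(-13 + T)/(49 + a(l, 4)) = (-13 + 31/5)/(49 + (12 + 4 + 16)) = -34/5/(49 + 32) = -34/5/81 = (1/81)*(-34/5) = -34/405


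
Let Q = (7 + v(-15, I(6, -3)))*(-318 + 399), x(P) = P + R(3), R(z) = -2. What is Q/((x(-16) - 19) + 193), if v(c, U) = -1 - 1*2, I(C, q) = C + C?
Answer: 27/13 ≈ 2.0769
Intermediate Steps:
I(C, q) = 2*C
x(P) = -2 + P (x(P) = P - 2 = -2 + P)
v(c, U) = -3 (v(c, U) = -1 - 2 = -3)
Q = 324 (Q = (7 - 3)*(-318 + 399) = 4*81 = 324)
Q/((x(-16) - 19) + 193) = 324/(((-2 - 16) - 19) + 193) = 324/((-18 - 19) + 193) = 324/(-37 + 193) = 324/156 = 324*(1/156) = 27/13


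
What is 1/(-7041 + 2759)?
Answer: -1/4282 ≈ -0.00023354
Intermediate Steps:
1/(-7041 + 2759) = 1/(-4282) = -1/4282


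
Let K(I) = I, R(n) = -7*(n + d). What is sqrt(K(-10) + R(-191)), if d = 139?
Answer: sqrt(354) ≈ 18.815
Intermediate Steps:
R(n) = -973 - 7*n (R(n) = -7*(n + 139) = -7*(139 + n) = -973 - 7*n)
sqrt(K(-10) + R(-191)) = sqrt(-10 + (-973 - 7*(-191))) = sqrt(-10 + (-973 + 1337)) = sqrt(-10 + 364) = sqrt(354)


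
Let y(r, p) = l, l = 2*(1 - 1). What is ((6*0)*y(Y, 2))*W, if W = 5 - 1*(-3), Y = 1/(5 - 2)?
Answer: 0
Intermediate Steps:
Y = ⅓ (Y = 1/3 = ⅓ ≈ 0.33333)
l = 0 (l = 2*0 = 0)
y(r, p) = 0
W = 8 (W = 5 + 3 = 8)
((6*0)*y(Y, 2))*W = ((6*0)*0)*8 = (0*0)*8 = 0*8 = 0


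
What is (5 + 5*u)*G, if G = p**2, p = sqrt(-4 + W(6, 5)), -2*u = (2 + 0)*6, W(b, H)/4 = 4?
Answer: -300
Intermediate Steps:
W(b, H) = 16 (W(b, H) = 4*4 = 16)
u = -6 (u = -(2 + 0)*6/2 = -6 ≈ -6.0000)
p = 2*sqrt(3) (p = sqrt(-4 + 16) = sqrt(12) = 2*sqrt(3) ≈ 3.4641)
G = 12 (G = (2*sqrt(3))**2 = 12)
(5 + 5*u)*G = (5 + 5*(-6))*12 = (5 - 30)*12 = -25*12 = -300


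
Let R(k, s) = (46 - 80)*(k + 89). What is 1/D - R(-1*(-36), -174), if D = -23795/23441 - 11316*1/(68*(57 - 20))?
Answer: 345432242611/81281644 ≈ 4249.8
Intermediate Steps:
R(k, s) = -3026 - 34*k (R(k, s) = -34*(89 + k) = -3026 - 34*k)
D = -81281644/14744389 (D = -23795*1/23441 - 11316/(37*68) = -23795/23441 - 11316/2516 = -23795/23441 - 11316*1/2516 = -23795/23441 - 2829/629 = -81281644/14744389 ≈ -5.5127)
1/D - R(-1*(-36), -174) = 1/(-81281644/14744389) - (-3026 - (-34)*(-36)) = -14744389/81281644 - (-3026 - 34*36) = -14744389/81281644 - (-3026 - 1224) = -14744389/81281644 - 1*(-4250) = -14744389/81281644 + 4250 = 345432242611/81281644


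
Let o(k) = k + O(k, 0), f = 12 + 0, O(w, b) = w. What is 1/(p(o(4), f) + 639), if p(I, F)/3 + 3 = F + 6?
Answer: 1/684 ≈ 0.0014620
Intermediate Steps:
f = 12
o(k) = 2*k (o(k) = k + k = 2*k)
p(I, F) = 9 + 3*F (p(I, F) = -9 + 3*(F + 6) = -9 + 3*(6 + F) = -9 + (18 + 3*F) = 9 + 3*F)
1/(p(o(4), f) + 639) = 1/((9 + 3*12) + 639) = 1/((9 + 36) + 639) = 1/(45 + 639) = 1/684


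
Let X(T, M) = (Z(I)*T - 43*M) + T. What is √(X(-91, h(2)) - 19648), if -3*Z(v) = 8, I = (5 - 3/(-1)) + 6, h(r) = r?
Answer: I*√176241/3 ≈ 139.94*I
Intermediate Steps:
I = 14 (I = (5 - 3*(-1)) + 6 = (5 + 3) + 6 = 8 + 6 = 14)
Z(v) = -8/3 (Z(v) = -⅓*8 = -8/3)
X(T, M) = -43*M - 5*T/3 (X(T, M) = (-8*T/3 - 43*M) + T = (-43*M - 8*T/3) + T = -43*M - 5*T/3)
√(X(-91, h(2)) - 19648) = √((-43*2 - 5/3*(-91)) - 19648) = √((-86 + 455/3) - 19648) = √(197/3 - 19648) = √(-58747/3) = I*√176241/3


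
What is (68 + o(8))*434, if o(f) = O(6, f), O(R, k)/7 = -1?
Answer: 26474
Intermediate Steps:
O(R, k) = -7 (O(R, k) = 7*(-1) = -7)
o(f) = -7
(68 + o(8))*434 = (68 - 7)*434 = 61*434 = 26474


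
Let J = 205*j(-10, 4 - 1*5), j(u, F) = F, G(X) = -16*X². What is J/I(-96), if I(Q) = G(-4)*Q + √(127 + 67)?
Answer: -2519040/301989791 + 205*√194/603979582 ≈ -0.0083368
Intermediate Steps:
I(Q) = √194 - 256*Q (I(Q) = (-16*(-4)²)*Q + √(127 + 67) = (-16*16)*Q + √194 = -256*Q + √194 = √194 - 256*Q)
J = -205 (J = 205*(4 - 1*5) = 205*(4 - 5) = 205*(-1) = -205)
J/I(-96) = -205/(√194 - 256*(-96)) = -205/(√194 + 24576) = -205/(24576 + √194)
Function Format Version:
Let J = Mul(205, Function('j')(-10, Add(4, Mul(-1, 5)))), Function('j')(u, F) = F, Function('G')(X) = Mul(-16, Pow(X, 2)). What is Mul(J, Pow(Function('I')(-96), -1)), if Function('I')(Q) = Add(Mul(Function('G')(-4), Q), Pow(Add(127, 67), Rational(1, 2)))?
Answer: Add(Rational(-2519040, 301989791), Mul(Rational(205, 603979582), Pow(194, Rational(1, 2)))) ≈ -0.0083368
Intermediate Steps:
Function('I')(Q) = Add(Pow(194, Rational(1, 2)), Mul(-256, Q)) (Function('I')(Q) = Add(Mul(Mul(-16, Pow(-4, 2)), Q), Pow(Add(127, 67), Rational(1, 2))) = Add(Mul(Mul(-16, 16), Q), Pow(194, Rational(1, 2))) = Add(Mul(-256, Q), Pow(194, Rational(1, 2))) = Add(Pow(194, Rational(1, 2)), Mul(-256, Q)))
J = -205 (J = Mul(205, Add(4, Mul(-1, 5))) = Mul(205, Add(4, -5)) = Mul(205, -1) = -205)
Mul(J, Pow(Function('I')(-96), -1)) = Mul(-205, Pow(Add(Pow(194, Rational(1, 2)), Mul(-256, -96)), -1)) = Mul(-205, Pow(Add(Pow(194, Rational(1, 2)), 24576), -1)) = Mul(-205, Pow(Add(24576, Pow(194, Rational(1, 2))), -1))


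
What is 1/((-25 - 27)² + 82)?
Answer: 1/2786 ≈ 0.00035894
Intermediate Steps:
1/((-25 - 27)² + 82) = 1/((-52)² + 82) = 1/(2704 + 82) = 1/2786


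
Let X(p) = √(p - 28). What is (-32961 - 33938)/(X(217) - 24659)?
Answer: 1649662441/608066092 + 200697*√21/608066092 ≈ 2.7145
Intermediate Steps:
X(p) = √(-28 + p)
(-32961 - 33938)/(X(217) - 24659) = (-32961 - 33938)/(√(-28 + 217) - 24659) = -66899/(√189 - 24659) = -66899/(3*√21 - 24659) = -66899/(-24659 + 3*√21)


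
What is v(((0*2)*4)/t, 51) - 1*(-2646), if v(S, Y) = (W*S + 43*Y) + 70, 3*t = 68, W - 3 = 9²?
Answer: 4909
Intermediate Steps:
W = 84 (W = 3 + 9² = 3 + 81 = 84)
t = 68/3 (t = (⅓)*68 = 68/3 ≈ 22.667)
v(S, Y) = 70 + 43*Y + 84*S (v(S, Y) = (84*S + 43*Y) + 70 = (43*Y + 84*S) + 70 = 70 + 43*Y + 84*S)
v(((0*2)*4)/t, 51) - 1*(-2646) = (70 + 43*51 + 84*(((0*2)*4)/(68/3))) - 1*(-2646) = (70 + 2193 + 84*((0*4)*(3/68))) + 2646 = (70 + 2193 + 84*(0*(3/68))) + 2646 = (70 + 2193 + 84*0) + 2646 = (70 + 2193 + 0) + 2646 = 2263 + 2646 = 4909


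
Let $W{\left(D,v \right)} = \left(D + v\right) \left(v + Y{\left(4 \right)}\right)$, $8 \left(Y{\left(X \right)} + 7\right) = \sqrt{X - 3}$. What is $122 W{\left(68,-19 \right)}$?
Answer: $- \frac{618723}{4} \approx -1.5468 \cdot 10^{5}$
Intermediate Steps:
$Y{\left(X \right)} = -7 + \frac{\sqrt{-3 + X}}{8}$ ($Y{\left(X \right)} = -7 + \frac{\sqrt{X - 3}}{8} = -7 + \frac{\sqrt{-3 + X}}{8}$)
$W{\left(D,v \right)} = \left(- \frac{55}{8} + v\right) \left(D + v\right)$ ($W{\left(D,v \right)} = \left(D + v\right) \left(v - \left(7 - \frac{\sqrt{-3 + 4}}{8}\right)\right) = \left(D + v\right) \left(v - \left(7 - \frac{\sqrt{1}}{8}\right)\right) = \left(D + v\right) \left(v + \left(-7 + \frac{1}{8} \cdot 1\right)\right) = \left(D + v\right) \left(v + \left(-7 + \frac{1}{8}\right)\right) = \left(D + v\right) \left(v - \frac{55}{8}\right) = \left(D + v\right) \left(- \frac{55}{8} + v\right) = \left(- \frac{55}{8} + v\right) \left(D + v\right)$)
$122 W{\left(68,-19 \right)} = 122 \left(\left(-19\right)^{2} - \frac{935}{2} - - \frac{1045}{8} + 68 \left(-19\right)\right) = 122 \left(361 - \frac{935}{2} + \frac{1045}{8} - 1292\right) = 122 \left(- \frac{10143}{8}\right) = - \frac{618723}{4}$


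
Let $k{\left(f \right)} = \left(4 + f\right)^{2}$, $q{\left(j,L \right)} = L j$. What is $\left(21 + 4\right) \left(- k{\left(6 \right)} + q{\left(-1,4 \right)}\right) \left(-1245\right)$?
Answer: $3237000$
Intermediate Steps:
$\left(21 + 4\right) \left(- k{\left(6 \right)} + q{\left(-1,4 \right)}\right) \left(-1245\right) = \left(21 + 4\right) \left(- \left(4 + 6\right)^{2} + 4 \left(-1\right)\right) \left(-1245\right) = 25 \left(- 10^{2} - 4\right) \left(-1245\right) = 25 \left(\left(-1\right) 100 - 4\right) \left(-1245\right) = 25 \left(-100 - 4\right) \left(-1245\right) = 25 \left(-104\right) \left(-1245\right) = \left(-2600\right) \left(-1245\right) = 3237000$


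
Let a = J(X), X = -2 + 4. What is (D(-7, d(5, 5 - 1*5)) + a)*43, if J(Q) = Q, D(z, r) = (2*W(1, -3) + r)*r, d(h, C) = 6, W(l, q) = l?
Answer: 2150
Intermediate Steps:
D(z, r) = r*(2 + r) (D(z, r) = (2*1 + r)*r = (2 + r)*r = r*(2 + r))
X = 2
a = 2
(D(-7, d(5, 5 - 1*5)) + a)*43 = (6*(2 + 6) + 2)*43 = (6*8 + 2)*43 = (48 + 2)*43 = 50*43 = 2150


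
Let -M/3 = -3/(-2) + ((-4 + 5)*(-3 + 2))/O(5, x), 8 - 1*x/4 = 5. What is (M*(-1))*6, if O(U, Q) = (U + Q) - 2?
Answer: 129/5 ≈ 25.800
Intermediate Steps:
x = 12 (x = 32 - 4*5 = 32 - 20 = 12)
O(U, Q) = -2 + Q + U (O(U, Q) = (Q + U) - 2 = -2 + Q + U)
M = -43/10 (M = -3*(-3/(-2) + ((-4 + 5)*(-3 + 2))/(-2 + 12 + 5)) = -3*(-3*(-1/2) + (1*(-1))/15) = -3*(3/2 - 1*1/15) = -3*(3/2 - 1/15) = -3*43/30 = -43/10 ≈ -4.3000)
(M*(-1))*6 = -43/10*(-1)*6 = (43/10)*6 = 129/5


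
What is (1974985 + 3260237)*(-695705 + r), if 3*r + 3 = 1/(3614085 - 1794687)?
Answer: -3313283279842871131/909699 ≈ -3.6422e+12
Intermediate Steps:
r = -5458193/5458194 (r = -1 + 1/(3*(3614085 - 1794687)) = -1 + (⅓)/1819398 = -1 + (⅓)*(1/1819398) = -1 + 1/5458194 = -5458193/5458194 ≈ -1.0000)
(1974985 + 3260237)*(-695705 + r) = (1974985 + 3260237)*(-695705 - 5458193/5458194) = 5235222*(-3797298314963/5458194) = -3313283279842871131/909699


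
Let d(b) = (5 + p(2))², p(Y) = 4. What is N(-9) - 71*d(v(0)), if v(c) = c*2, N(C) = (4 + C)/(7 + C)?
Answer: -11497/2 ≈ -5748.5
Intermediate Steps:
N(C) = (4 + C)/(7 + C)
v(c) = 2*c
d(b) = 81 (d(b) = (5 + 4)² = 9² = 81)
N(-9) - 71*d(v(0)) = (4 - 9)/(7 - 9) - 71*81 = -5/(-2) - 5751 = -½*(-5) - 5751 = 5/2 - 5751 = -11497/2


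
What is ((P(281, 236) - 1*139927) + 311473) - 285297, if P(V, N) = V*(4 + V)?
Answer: -33666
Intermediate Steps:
((P(281, 236) - 1*139927) + 311473) - 285297 = ((281*(4 + 281) - 1*139927) + 311473) - 285297 = ((281*285 - 139927) + 311473) - 285297 = ((80085 - 139927) + 311473) - 285297 = (-59842 + 311473) - 285297 = 251631 - 285297 = -33666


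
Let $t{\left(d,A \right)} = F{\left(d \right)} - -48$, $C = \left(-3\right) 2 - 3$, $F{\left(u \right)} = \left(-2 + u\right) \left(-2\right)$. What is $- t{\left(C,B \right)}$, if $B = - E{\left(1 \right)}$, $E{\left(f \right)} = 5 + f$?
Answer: $-70$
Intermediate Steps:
$F{\left(u \right)} = 4 - 2 u$
$C = -9$ ($C = -6 - 3 = -9$)
$B = -6$ ($B = - (5 + 1) = \left(-1\right) 6 = -6$)
$t{\left(d,A \right)} = 52 - 2 d$ ($t{\left(d,A \right)} = \left(4 - 2 d\right) - -48 = \left(4 - 2 d\right) + 48 = 52 - 2 d$)
$- t{\left(C,B \right)} = - (52 - -18) = - (52 + 18) = \left(-1\right) 70 = -70$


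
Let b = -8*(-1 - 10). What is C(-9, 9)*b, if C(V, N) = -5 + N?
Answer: 352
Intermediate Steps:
b = 88 (b = -8*(-11) = 88)
C(-9, 9)*b = (-5 + 9)*88 = 4*88 = 352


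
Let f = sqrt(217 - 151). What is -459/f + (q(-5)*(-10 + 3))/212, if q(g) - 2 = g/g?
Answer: -21/212 - 153*sqrt(66)/22 ≈ -56.598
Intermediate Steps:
q(g) = 3 (q(g) = 2 + g/g = 2 + 1 = 3)
f = sqrt(66) ≈ 8.1240
-459/f + (q(-5)*(-10 + 3))/212 = -459*sqrt(66)/66 + (3*(-10 + 3))/212 = -153*sqrt(66)/22 + (3*(-7))*(1/212) = -153*sqrt(66)/22 - 21*1/212 = -153*sqrt(66)/22 - 21/212 = -21/212 - 153*sqrt(66)/22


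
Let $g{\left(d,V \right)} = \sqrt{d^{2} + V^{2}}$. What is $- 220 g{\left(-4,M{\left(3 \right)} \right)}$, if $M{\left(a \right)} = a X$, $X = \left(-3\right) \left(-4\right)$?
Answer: $- 880 \sqrt{82} \approx -7968.7$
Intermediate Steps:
$X = 12$
$M{\left(a \right)} = 12 a$ ($M{\left(a \right)} = a 12 = 12 a$)
$g{\left(d,V \right)} = \sqrt{V^{2} + d^{2}}$
$- 220 g{\left(-4,M{\left(3 \right)} \right)} = - 220 \sqrt{\left(12 \cdot 3\right)^{2} + \left(-4\right)^{2}} = - 220 \sqrt{36^{2} + 16} = - 220 \sqrt{1296 + 16} = - 220 \sqrt{1312} = - 220 \cdot 4 \sqrt{82} = - 880 \sqrt{82}$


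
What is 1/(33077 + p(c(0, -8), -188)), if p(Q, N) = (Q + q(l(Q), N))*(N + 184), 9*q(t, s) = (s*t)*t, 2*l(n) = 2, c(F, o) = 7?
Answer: 9/298193 ≈ 3.0182e-5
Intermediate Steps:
l(n) = 1 (l(n) = (½)*2 = 1)
q(t, s) = s*t²/9 (q(t, s) = ((s*t)*t)/9 = (s*t²)/9 = s*t²/9)
p(Q, N) = (184 + N)*(Q + N/9) (p(Q, N) = (Q + (⅑)*N*1²)*(N + 184) = (Q + (⅑)*N*1)*(184 + N) = (Q + N/9)*(184 + N) = (184 + N)*(Q + N/9))
1/(33077 + p(c(0, -8), -188)) = 1/(33077 + (184*7 + (⅑)*(-188)² + (184/9)*(-188) - 188*7)) = 1/(33077 + (1288 + (⅑)*35344 - 34592/9 - 1316)) = 1/(33077 + (1288 + 35344/9 - 34592/9 - 1316)) = 1/(33077 + 500/9) = 1/(298193/9) = 9/298193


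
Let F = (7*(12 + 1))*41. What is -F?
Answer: -3731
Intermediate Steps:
F = 3731 (F = (7*13)*41 = 91*41 = 3731)
-F = -1*3731 = -3731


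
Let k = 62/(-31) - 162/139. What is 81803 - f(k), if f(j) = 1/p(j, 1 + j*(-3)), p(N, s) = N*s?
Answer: 52514273201/641960 ≈ 81803.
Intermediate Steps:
k = -440/139 (k = 62*(-1/31) - 162*1/139 = -2 - 162/139 = -440/139 ≈ -3.1655)
f(j) = 1/(j*(1 - 3*j)) (f(j) = 1/(j*(1 + j*(-3))) = 1/(j*(1 - 3*j)))
81803 - f(k) = 81803 - (-1)/((-440/139)*(-1 + 3*(-440/139))) = 81803 - (-1)*(-139)/(440*(-1 - 1320/139)) = 81803 - (-1)*(-139)/(440*(-1459/139)) = 81803 - (-1)*(-139)*(-139)/(440*1459) = 81803 - 1*(-19321/641960) = 81803 + 19321/641960 = 52514273201/641960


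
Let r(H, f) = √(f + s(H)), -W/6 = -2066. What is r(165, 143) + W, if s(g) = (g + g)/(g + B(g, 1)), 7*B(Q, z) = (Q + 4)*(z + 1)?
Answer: 12396 + √322202837/1493 ≈ 12408.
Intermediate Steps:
W = 12396 (W = -6*(-2066) = 12396)
B(Q, z) = (1 + z)*(4 + Q)/7 (B(Q, z) = ((Q + 4)*(z + 1))/7 = ((4 + Q)*(1 + z))/7 = ((1 + z)*(4 + Q))/7 = (1 + z)*(4 + Q)/7)
s(g) = 2*g/(8/7 + 9*g/7) (s(g) = (g + g)/(g + (4/7 + g/7 + (4/7)*1 + (⅐)*g*1)) = (2*g)/(g + (4/7 + g/7 + 4/7 + g/7)) = (2*g)/(g + (8/7 + 2*g/7)) = (2*g)/(8/7 + 9*g/7) = 2*g/(8/7 + 9*g/7))
r(H, f) = √(f + 14*H/(8 + 9*H))
r(165, 143) + W = √((14*165 + 143*(8 + 9*165))/(8 + 9*165)) + 12396 = √((2310 + 143*(8 + 1485))/(8 + 1485)) + 12396 = √((2310 + 143*1493)/1493) + 12396 = √((2310 + 213499)/1493) + 12396 = √((1/1493)*215809) + 12396 = √(215809/1493) + 12396 = √322202837/1493 + 12396 = 12396 + √322202837/1493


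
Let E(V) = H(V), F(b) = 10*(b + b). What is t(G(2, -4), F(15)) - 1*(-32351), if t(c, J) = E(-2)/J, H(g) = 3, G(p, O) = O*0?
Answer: 3235101/100 ≈ 32351.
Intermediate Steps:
F(b) = 20*b (F(b) = 10*(2*b) = 20*b)
G(p, O) = 0
E(V) = 3
t(c, J) = 3/J
t(G(2, -4), F(15)) - 1*(-32351) = 3/((20*15)) - 1*(-32351) = 3/300 + 32351 = 3*(1/300) + 32351 = 1/100 + 32351 = 3235101/100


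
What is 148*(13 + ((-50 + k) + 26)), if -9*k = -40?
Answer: -8732/9 ≈ -970.22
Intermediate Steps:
k = 40/9 (k = -⅑*(-40) = 40/9 ≈ 4.4444)
148*(13 + ((-50 + k) + 26)) = 148*(13 + ((-50 + 40/9) + 26)) = 148*(13 + (-410/9 + 26)) = 148*(13 - 176/9) = 148*(-59/9) = -8732/9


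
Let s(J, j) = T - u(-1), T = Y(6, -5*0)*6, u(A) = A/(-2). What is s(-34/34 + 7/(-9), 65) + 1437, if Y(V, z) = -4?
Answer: 2825/2 ≈ 1412.5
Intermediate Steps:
u(A) = -A/2 (u(A) = A*(-½) = -A/2)
T = -24 (T = -4*6 = -24)
s(J, j) = -49/2 (s(J, j) = -24 - (-1)*(-1)/2 = -24 - 1*½ = -24 - ½ = -49/2)
s(-34/34 + 7/(-9), 65) + 1437 = -49/2 + 1437 = 2825/2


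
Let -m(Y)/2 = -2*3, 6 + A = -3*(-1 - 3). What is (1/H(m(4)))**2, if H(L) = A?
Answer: 1/36 ≈ 0.027778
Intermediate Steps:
A = 6 (A = -6 - 3*(-1 - 3) = -6 - 3*(-4) = -6 + 12 = 6)
m(Y) = 12 (m(Y) = -(-4)*3 = -2*(-6) = 12)
H(L) = 6
(1/H(m(4)))**2 = (1/6)**2 = 1/36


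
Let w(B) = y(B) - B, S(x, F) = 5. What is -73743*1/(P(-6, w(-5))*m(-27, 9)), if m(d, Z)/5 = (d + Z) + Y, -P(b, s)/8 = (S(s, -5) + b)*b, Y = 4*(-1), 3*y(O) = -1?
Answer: -24581/1760 ≈ -13.966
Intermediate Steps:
y(O) = -⅓ (y(O) = (⅓)*(-1) = -⅓)
Y = -4
w(B) = -⅓ - B
P(b, s) = -8*b*(5 + b) (P(b, s) = -8*(5 + b)*b = -8*b*(5 + b))
m(d, Z) = -20 + 5*Z + 5*d (m(d, Z) = 5*((d + Z) - 4) = 5*((Z + d) - 4) = 5*(-4 + Z + d) = -20 + 5*Z + 5*d)
-73743*1/(P(-6, w(-5))*m(-27, 9)) = -73743*1/(48*(5 - 6)*(-20 + 5*9 + 5*(-27))) = -73743*(-1/(48*(-20 + 45 - 135))) = -73743/((-110*(-48))) = -73743/5280 = -73743*1/5280 = -24581/1760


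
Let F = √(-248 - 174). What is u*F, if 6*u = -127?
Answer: -127*I*√422/6 ≈ -434.82*I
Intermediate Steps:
F = I*√422 (F = √(-422) = I*√422 ≈ 20.543*I)
u = -127/6 (u = (⅙)*(-127) = -127/6 ≈ -21.167)
u*F = -127*I*√422/6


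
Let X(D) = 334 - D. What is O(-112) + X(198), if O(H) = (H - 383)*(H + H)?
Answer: 111016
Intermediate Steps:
O(H) = 2*H*(-383 + H) (O(H) = (-383 + H)*(2*H) = 2*H*(-383 + H))
O(-112) + X(198) = 2*(-112)*(-383 - 112) + (334 - 1*198) = 2*(-112)*(-495) + (334 - 198) = 110880 + 136 = 111016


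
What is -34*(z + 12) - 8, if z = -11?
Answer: -42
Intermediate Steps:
-34*(z + 12) - 8 = -34*(-11 + 12) - 8 = -34*1 - 8 = -34 - 8 = -42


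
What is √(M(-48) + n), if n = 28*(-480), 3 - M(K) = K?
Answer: I*√13389 ≈ 115.71*I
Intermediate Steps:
M(K) = 3 - K
n = -13440
√(M(-48) + n) = √((3 - 1*(-48)) - 13440) = √((3 + 48) - 13440) = √(51 - 13440) = √(-13389) = I*√13389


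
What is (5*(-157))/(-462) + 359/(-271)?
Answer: 46877/125202 ≈ 0.37441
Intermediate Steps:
(5*(-157))/(-462) + 359/(-271) = -785*(-1/462) + 359*(-1/271) = 785/462 - 359/271 = 46877/125202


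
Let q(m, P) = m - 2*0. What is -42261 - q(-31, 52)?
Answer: -42230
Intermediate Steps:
q(m, P) = m (q(m, P) = m + 0 = m)
-42261 - q(-31, 52) = -42261 - 1*(-31) = -42261 + 31 = -42230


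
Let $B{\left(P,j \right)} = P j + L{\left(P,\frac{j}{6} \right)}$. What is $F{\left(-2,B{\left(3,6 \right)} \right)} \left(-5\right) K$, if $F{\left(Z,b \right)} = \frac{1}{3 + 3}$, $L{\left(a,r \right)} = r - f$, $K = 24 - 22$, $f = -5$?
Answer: $- \frac{5}{3} \approx -1.6667$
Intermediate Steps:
$K = 2$
$L{\left(a,r \right)} = 5 + r$ ($L{\left(a,r \right)} = r - -5 = r + 5 = 5 + r$)
$B{\left(P,j \right)} = 5 + \frac{j}{6} + P j$ ($B{\left(P,j \right)} = P j + \left(5 + \frac{j}{6}\right) = 5 + \frac{j}{6} + P j$)
$F{\left(Z,b \right)} = \frac{1}{6}$
$F{\left(-2,B{\left(3,6 \right)} \right)} \left(-5\right) K = \frac{1}{6} \left(-5\right) 2 = \left(- \frac{5}{6}\right) 2 = - \frac{5}{3}$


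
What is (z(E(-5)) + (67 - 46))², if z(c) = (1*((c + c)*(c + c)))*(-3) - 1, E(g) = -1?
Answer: 64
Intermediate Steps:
z(c) = -1 - 12*c² (z(c) = (1*((2*c)*(2*c)))*(-3) - 1 = (1*(4*c²))*(-3) - 1 = (4*c²)*(-3) - 1 = -12*c² - 1 = -1 - 12*c²)
(z(E(-5)) + (67 - 46))² = ((-1 - 12*(-1)²) + (67 - 46))² = ((-1 - 12*1) + 21)² = ((-1 - 12) + 21)² = (-13 + 21)² = 8² = 64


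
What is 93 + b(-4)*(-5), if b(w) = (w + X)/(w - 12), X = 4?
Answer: 93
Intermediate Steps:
b(w) = (4 + w)/(-12 + w) (b(w) = (w + 4)/(w - 12) = (4 + w)/(-12 + w))
93 + b(-4)*(-5) = 93 + ((4 - 4)/(-12 - 4))*(-5) = 93 + (0/(-16))*(-5) = 93 - 1/16*0*(-5) = 93 + 0*(-5) = 93 + 0 = 93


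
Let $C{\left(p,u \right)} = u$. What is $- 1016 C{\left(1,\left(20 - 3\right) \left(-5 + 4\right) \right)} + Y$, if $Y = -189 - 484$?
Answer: $16599$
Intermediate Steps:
$Y = -673$ ($Y = -189 - 484 = -673$)
$- 1016 C{\left(1,\left(20 - 3\right) \left(-5 + 4\right) \right)} + Y = - 1016 \left(20 - 3\right) \left(-5 + 4\right) - 673 = - 1016 \cdot 17 \left(-1\right) - 673 = \left(-1016\right) \left(-17\right) - 673 = 17272 - 673 = 16599$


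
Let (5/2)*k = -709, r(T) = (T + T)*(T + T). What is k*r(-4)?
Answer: -90752/5 ≈ -18150.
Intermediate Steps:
r(T) = 4*T² (r(T) = (2*T)*(2*T) = 4*T²)
k = -1418/5 (k = (⅖)*(-709) = -1418/5 ≈ -283.60)
k*r(-4) = -5672*(-4)²/5 = -5672*16/5 = -1418/5*64 = -90752/5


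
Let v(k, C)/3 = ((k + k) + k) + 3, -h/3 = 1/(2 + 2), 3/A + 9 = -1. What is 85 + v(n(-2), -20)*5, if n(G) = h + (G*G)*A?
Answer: 169/4 ≈ 42.250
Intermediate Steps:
A = -3/10 (A = 3/(-9 - 1) = 3/(-10) = 3*(-⅒) = -3/10 ≈ -0.30000)
h = -¾ (h = -3/(2 + 2) = -3/4 = -3*¼ = -¾ ≈ -0.75000)
n(G) = -¾ - 3*G²/10 (n(G) = -¾ + (G*G)*(-3/10) = -¾ + G²*(-3/10) = -¾ - 3*G²/10)
v(k, C) = 9 + 9*k (v(k, C) = 3*(((k + k) + k) + 3) = 3*((2*k + k) + 3) = 3*(3*k + 3) = 3*(3 + 3*k) = 9 + 9*k)
85 + v(n(-2), -20)*5 = 85 + (9 + 9*(-¾ - 3/10*(-2)²))*5 = 85 + (9 + 9*(-¾ - 3/10*4))*5 = 85 + (9 + 9*(-¾ - 6/5))*5 = 85 + (9 + 9*(-39/20))*5 = 85 + (9 - 351/20)*5 = 85 - 171/20*5 = 85 - 171/4 = 169/4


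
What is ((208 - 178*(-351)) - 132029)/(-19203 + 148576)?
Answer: -69343/129373 ≈ -0.53599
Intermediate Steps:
((208 - 178*(-351)) - 132029)/(-19203 + 148576) = ((208 + 62478) - 132029)/129373 = (62686 - 132029)*(1/129373) = -69343*1/129373 = -69343/129373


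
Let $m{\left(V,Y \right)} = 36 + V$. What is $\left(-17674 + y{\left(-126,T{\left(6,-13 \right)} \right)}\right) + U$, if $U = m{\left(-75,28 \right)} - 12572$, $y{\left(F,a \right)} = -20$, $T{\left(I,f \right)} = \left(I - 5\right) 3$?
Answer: $-30305$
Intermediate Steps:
$T{\left(I,f \right)} = -15 + 3 I$ ($T{\left(I,f \right)} = \left(-5 + I\right) 3 = -15 + 3 I$)
$U = -12611$ ($U = \left(36 - 75\right) - 12572 = -39 - 12572 = -12611$)
$\left(-17674 + y{\left(-126,T{\left(6,-13 \right)} \right)}\right) + U = \left(-17674 - 20\right) - 12611 = -17694 - 12611 = -30305$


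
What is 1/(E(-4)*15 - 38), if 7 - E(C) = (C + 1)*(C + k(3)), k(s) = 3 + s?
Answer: 1/157 ≈ 0.0063694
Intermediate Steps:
E(C) = 7 - (1 + C)*(6 + C) (E(C) = 7 - (C + 1)*(C + (3 + 3)) = 7 - (1 + C)*(C + 6) = 7 - (1 + C)*(6 + C))
1/(E(-4)*15 - 38) = 1/((1 - 1*(-4)² - 7*(-4))*15 - 38) = 1/((1 - 1*16 + 28)*15 - 38) = 1/((1 - 16 + 28)*15 - 38) = 1/(13*15 - 38) = 1/(195 - 38) = 1/157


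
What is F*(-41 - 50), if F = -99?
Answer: 9009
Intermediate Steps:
F*(-41 - 50) = -99*(-41 - 50) = -99*(-91) = 9009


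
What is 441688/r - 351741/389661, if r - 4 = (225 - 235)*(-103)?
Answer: 28624147929/67151579 ≈ 426.26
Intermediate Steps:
r = 1034 (r = 4 + (225 - 235)*(-103) = 4 - 10*(-103) = 4 + 1030 = 1034)
441688/r - 351741/389661 = 441688/1034 - 351741/389661 = 441688*(1/1034) - 351741*1/389661 = 220844/517 - 117247/129887 = 28624147929/67151579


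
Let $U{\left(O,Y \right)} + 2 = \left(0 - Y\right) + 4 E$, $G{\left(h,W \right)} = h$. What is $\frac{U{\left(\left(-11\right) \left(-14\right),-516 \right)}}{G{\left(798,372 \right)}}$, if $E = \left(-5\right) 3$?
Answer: $\frac{227}{399} \approx 0.56892$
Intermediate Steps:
$E = -15$
$U{\left(O,Y \right)} = -62 - Y$ ($U{\left(O,Y \right)} = -2 + \left(\left(0 - Y\right) + 4 \left(-15\right)\right) = -2 - \left(60 + Y\right) = -62 - Y$)
$\frac{U{\left(\left(-11\right) \left(-14\right),-516 \right)}}{G{\left(798,372 \right)}} = \frac{-62 - -516}{798} = \left(-62 + 516\right) \frac{1}{798} = 454 \cdot \frac{1}{798} = \frac{227}{399}$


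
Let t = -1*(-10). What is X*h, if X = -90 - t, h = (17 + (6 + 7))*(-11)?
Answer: 33000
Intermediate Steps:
t = 10
h = -330 (h = (17 + 13)*(-11) = 30*(-11) = -330)
X = -100 (X = -90 - 1*10 = -90 - 10 = -100)
X*h = -100*(-330) = 33000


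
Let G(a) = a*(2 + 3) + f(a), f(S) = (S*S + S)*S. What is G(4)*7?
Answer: 700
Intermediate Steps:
f(S) = S*(S + S²) (f(S) = (S² + S)*S = (S + S²)*S = S*(S + S²))
G(a) = 5*a + a²*(1 + a) (G(a) = a*(2 + 3) + a²*(1 + a) = a*5 + a²*(1 + a) = 5*a + a²*(1 + a))
G(4)*7 = (4*(5 + 4*(1 + 4)))*7 = (4*(5 + 4*5))*7 = (4*(5 + 20))*7 = (4*25)*7 = 100*7 = 700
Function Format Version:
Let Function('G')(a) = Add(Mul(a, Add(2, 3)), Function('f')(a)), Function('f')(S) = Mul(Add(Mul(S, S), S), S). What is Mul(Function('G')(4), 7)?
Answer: 700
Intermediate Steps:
Function('f')(S) = Mul(S, Add(S, Pow(S, 2))) (Function('f')(S) = Mul(Add(Pow(S, 2), S), S) = Mul(Add(S, Pow(S, 2)), S) = Mul(S, Add(S, Pow(S, 2))))
Function('G')(a) = Add(Mul(5, a), Mul(Pow(a, 2), Add(1, a))) (Function('G')(a) = Add(Mul(a, Add(2, 3)), Mul(Pow(a, 2), Add(1, a))) = Add(Mul(a, 5), Mul(Pow(a, 2), Add(1, a))) = Add(Mul(5, a), Mul(Pow(a, 2), Add(1, a))))
Mul(Function('G')(4), 7) = Mul(Mul(4, Add(5, Mul(4, Add(1, 4)))), 7) = Mul(Mul(4, Add(5, Mul(4, 5))), 7) = Mul(Mul(4, Add(5, 20)), 7) = Mul(Mul(4, 25), 7) = Mul(100, 7) = 700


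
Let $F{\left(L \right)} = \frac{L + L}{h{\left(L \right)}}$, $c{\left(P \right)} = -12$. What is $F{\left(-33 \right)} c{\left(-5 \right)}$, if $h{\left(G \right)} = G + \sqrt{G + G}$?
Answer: $- \frac{792}{35} - \frac{24 i \sqrt{66}}{35} \approx -22.629 - 5.5708 i$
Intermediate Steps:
$h{\left(G \right)} = G + \sqrt{2} \sqrt{G}$ ($h{\left(G \right)} = G + \sqrt{2 G} = G + \sqrt{2} \sqrt{G}$)
$F{\left(L \right)} = \frac{2 L}{L + \sqrt{2} \sqrt{L}}$ ($F{\left(L \right)} = \frac{L + L}{L + \sqrt{2} \sqrt{L}} = \frac{2 L}{L + \sqrt{2} \sqrt{L}}$)
$F{\left(-33 \right)} c{\left(-5 \right)} = 2 \left(-33\right) \frac{1}{-33 + \sqrt{2} \sqrt{-33}} \left(-12\right) = 2 \left(-33\right) \frac{1}{-33 + \sqrt{2} i \sqrt{33}} \left(-12\right) = 2 \left(-33\right) \frac{1}{-33 + i \sqrt{66}} \left(-12\right) = - \frac{66}{-33 + i \sqrt{66}} \left(-12\right) = \frac{792}{-33 + i \sqrt{66}}$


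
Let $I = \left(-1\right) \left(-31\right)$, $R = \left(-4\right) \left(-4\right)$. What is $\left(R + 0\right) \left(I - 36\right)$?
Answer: $-80$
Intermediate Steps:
$R = 16$
$I = 31$
$\left(R + 0\right) \left(I - 36\right) = \left(16 + 0\right) \left(31 - 36\right) = 16 \left(-5\right) = -80$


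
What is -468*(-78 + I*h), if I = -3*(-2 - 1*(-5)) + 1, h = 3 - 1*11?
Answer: 6552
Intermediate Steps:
h = -8 (h = 3 - 11 = -8)
I = -8 (I = -3*(-2 + 5) + 1 = -3*3 + 1 = -9 + 1 = -8)
-468*(-78 + I*h) = -468*(-78 - 8*(-8)) = -468*(-78 + 64) = -468*(-14) = 6552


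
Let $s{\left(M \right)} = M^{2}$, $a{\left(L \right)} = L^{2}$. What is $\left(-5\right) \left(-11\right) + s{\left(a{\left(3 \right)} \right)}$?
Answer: $136$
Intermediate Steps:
$\left(-5\right) \left(-11\right) + s{\left(a{\left(3 \right)} \right)} = \left(-5\right) \left(-11\right) + \left(3^{2}\right)^{2} = 55 + 9^{2} = 55 + 81 = 136$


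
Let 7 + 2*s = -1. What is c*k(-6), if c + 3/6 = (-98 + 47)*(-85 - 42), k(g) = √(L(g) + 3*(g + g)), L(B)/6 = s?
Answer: 12953*I*√15 ≈ 50167.0*I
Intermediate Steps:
s = -4 (s = -7/2 + (½)*(-1) = -7/2 - ½ = -4)
L(B) = -24 (L(B) = 6*(-4) = -24)
k(g) = √(-24 + 6*g) (k(g) = √(-24 + 3*(g + g)) = √(-24 + 3*(2*g)) = √(-24 + 6*g))
c = 12953/2 (c = -½ + (-98 + 47)*(-85 - 42) = -½ - 51*(-127) = -½ + 6477 = 12953/2 ≈ 6476.5)
c*k(-6) = 12953*√(-24 + 6*(-6))/2 = 12953*√(-24 - 36)/2 = 12953*√(-60)/2 = 12953*(2*I*√15)/2 = 12953*I*√15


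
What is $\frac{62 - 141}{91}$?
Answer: $- \frac{79}{91} \approx -0.86813$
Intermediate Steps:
$\frac{62 - 141}{91} = \left(-79\right) \frac{1}{91} = - \frac{79}{91}$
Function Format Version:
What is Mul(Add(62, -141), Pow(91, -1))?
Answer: Rational(-79, 91) ≈ -0.86813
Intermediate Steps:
Mul(Add(62, -141), Pow(91, -1)) = Mul(-79, Rational(1, 91)) = Rational(-79, 91)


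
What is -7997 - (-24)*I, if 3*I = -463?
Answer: -11701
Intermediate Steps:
I = -463/3 (I = (⅓)*(-463) = -463/3 ≈ -154.33)
-7997 - (-24)*I = -7997 - (-24)*(-463)/3 = -7997 - 1*3704 = -7997 - 3704 = -11701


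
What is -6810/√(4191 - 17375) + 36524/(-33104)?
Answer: -9131/8276 + 3405*I*√206/824 ≈ -1.1033 + 59.309*I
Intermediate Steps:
-6810/√(4191 - 17375) + 36524/(-33104) = -6810*(-I*√206/1648) + 36524*(-1/33104) = -6810*(-I*√206/1648) - 9131/8276 = -(-3405)*I*√206/824 - 9131/8276 = 3405*I*√206/824 - 9131/8276 = -9131/8276 + 3405*I*√206/824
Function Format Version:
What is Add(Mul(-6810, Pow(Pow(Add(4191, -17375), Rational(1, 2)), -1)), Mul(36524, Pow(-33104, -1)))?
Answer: Add(Rational(-9131, 8276), Mul(Rational(3405, 824), I, Pow(206, Rational(1, 2)))) ≈ Add(-1.1033, Mul(59.309, I))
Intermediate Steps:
Add(Mul(-6810, Pow(Pow(Add(4191, -17375), Rational(1, 2)), -1)), Mul(36524, Pow(-33104, -1))) = Add(Mul(-6810, Pow(Pow(-13184, Rational(1, 2)), -1)), Mul(36524, Rational(-1, 33104))) = Add(Mul(-6810, Pow(Mul(8, I, Pow(206, Rational(1, 2))), -1)), Rational(-9131, 8276)) = Add(Mul(-6810, Mul(Rational(-1, 1648), I, Pow(206, Rational(1, 2)))), Rational(-9131, 8276)) = Add(Mul(Rational(3405, 824), I, Pow(206, Rational(1, 2))), Rational(-9131, 8276)) = Add(Rational(-9131, 8276), Mul(Rational(3405, 824), I, Pow(206, Rational(1, 2))))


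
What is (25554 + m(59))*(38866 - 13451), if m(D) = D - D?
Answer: 649454910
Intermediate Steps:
m(D) = 0
(25554 + m(59))*(38866 - 13451) = (25554 + 0)*(38866 - 13451) = 25554*25415 = 649454910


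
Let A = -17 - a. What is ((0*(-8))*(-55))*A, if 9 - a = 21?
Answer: 0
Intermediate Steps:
a = -12 (a = 9 - 1*21 = 9 - 21 = -12)
A = -5 (A = -17 - 1*(-12) = -17 + 12 = -5)
((0*(-8))*(-55))*A = ((0*(-8))*(-55))*(-5) = (0*(-55))*(-5) = 0*(-5) = 0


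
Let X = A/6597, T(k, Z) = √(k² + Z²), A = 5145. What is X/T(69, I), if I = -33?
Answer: 343*√26/171522 ≈ 0.010197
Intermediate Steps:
T(k, Z) = √(Z² + k²)
X = 1715/2199 (X = 5145/6597 = 5145*(1/6597) = 1715/2199 ≈ 0.77990)
X/T(69, I) = 1715/(2199*(√((-33)² + 69²))) = 1715/(2199*(√(1089 + 4761))) = 1715/(2199*(√5850)) = 1715/(2199*((15*√26))) = 1715*(√26/390)/2199 = 343*√26/171522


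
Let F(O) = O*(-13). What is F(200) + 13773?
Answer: 11173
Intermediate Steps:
F(O) = -13*O
F(200) + 13773 = -13*200 + 13773 = -2600 + 13773 = 11173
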